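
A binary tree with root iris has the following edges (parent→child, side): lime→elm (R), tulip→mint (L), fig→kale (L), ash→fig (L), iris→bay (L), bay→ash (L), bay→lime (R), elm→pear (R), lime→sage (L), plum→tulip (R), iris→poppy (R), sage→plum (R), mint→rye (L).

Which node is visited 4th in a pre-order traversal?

fig

Pre-order visits the node, then its left subtree, then its right subtree.
Visit iris.
At iris: go left to bay.
  Visit bay.
  At bay: go left to ash.
    Visit ash.
    At ash: go left to fig.
      Visit fig.
      At fig: go left to kale.
        kale is a leaf — visit kale.
      At fig: no right child.
    At ash: no right child.
  At bay: go right to lime.
    Visit lime.
    At lime: go left to sage.
      Visit sage.
      At sage: no left child.
      At sage: go right to plum.
        Visit plum.
        At plum: no left child.
        At plum: go right to tulip.
          Visit tulip.
          At tulip: go left to mint.
            Visit mint.
            At mint: go left to rye.
              rye is a leaf — visit rye.
            At mint: no right child.
          At tulip: no right child.
    At lime: go right to elm.
      Visit elm.
      At elm: no left child.
      At elm: go right to pear.
        pear is a leaf — visit pear.
At iris: go right to poppy.
  poppy is a leaf — visit poppy.
Full pre-order sequence: iris, bay, ash, fig, kale, lime, sage, plum, tulip, mint, rye, elm, pear, poppy.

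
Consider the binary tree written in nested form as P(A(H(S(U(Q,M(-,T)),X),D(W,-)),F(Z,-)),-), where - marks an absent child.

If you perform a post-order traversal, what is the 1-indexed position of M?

Post-order visits the left subtree, then the right subtree, then the node.
At P: go left to A.
  At A: go left to H.
    At H: go left to S.
      At S: go left to U.
        At U: go left to Q.
          Q is a leaf — visit Q.
        At U: go right to M.
          At M: no left child.
          At M: go right to T.
            T is a leaf — visit T.
          Visit M.
        Visit U.
      At S: go right to X.
        X is a leaf — visit X.
      Visit S.
    At H: go right to D.
      At D: go left to W.
        W is a leaf — visit W.
      At D: no right child.
      Visit D.
    Visit H.
  At A: go right to F.
    At F: go left to Z.
      Z is a leaf — visit Z.
    At F: no right child.
    Visit F.
  Visit A.
At P: no right child.
Visit P.
Full post-order sequence: Q, T, M, U, X, S, W, D, H, Z, F, A, P.

3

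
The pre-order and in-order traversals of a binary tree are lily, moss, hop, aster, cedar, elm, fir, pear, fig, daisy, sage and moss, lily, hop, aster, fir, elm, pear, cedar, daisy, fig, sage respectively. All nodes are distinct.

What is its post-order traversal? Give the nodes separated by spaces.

The first element of pre-order is the root; it splits in-order into left and right subtrees.
Root lily: left subtree has 1 node {moss}, right has 9 {hop, aster, fir, elm, pear, cedar, daisy, fig, sage}.
  Root hop: left subtree has 0 nodes { }, right has 8 {aster, fir, elm, pear, cedar, daisy, fig, sage}.
    Root aster: left subtree has 0 nodes { }, right has 7 {fir, elm, pear, cedar, daisy, fig, sage}.
      Root cedar: left subtree has 3 nodes {fir, elm, pear}, right has 3 {daisy, fig, sage}.
        Root elm: left subtree has 1 node {fir}, right has 1 {pear}.
        Root fig: left subtree has 1 node {daisy}, right has 1 {sage}.

moss fir pear elm daisy sage fig cedar aster hop lily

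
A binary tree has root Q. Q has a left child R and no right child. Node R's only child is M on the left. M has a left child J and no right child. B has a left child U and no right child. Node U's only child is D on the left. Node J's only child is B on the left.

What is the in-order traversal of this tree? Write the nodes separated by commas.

D, U, B, J, M, R, Q

In-order visits the left subtree, then the node, then the right subtree.
At Q: go left to R.
  At R: go left to M.
    At M: go left to J.
      At J: go left to B.
        At B: go left to U.
          At U: go left to D.
            D is a leaf — visit D.
          Visit U.
          At U: no right child.
        Visit B.
        At B: no right child.
      Visit J.
      At J: no right child.
    Visit M.
    At M: no right child.
  Visit R.
  At R: no right child.
Visit Q.
At Q: no right child.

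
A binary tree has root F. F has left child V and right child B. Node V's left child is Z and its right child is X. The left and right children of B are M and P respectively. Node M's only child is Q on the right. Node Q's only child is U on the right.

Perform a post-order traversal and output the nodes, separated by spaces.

Z X V U Q M P B F

Post-order visits the left subtree, then the right subtree, then the node.
At F: go left to V.
  At V: go left to Z.
    Z is a leaf — visit Z.
  At V: go right to X.
    X is a leaf — visit X.
  Visit V.
At F: go right to B.
  At B: go left to M.
    At M: no left child.
    At M: go right to Q.
      At Q: no left child.
      At Q: go right to U.
        U is a leaf — visit U.
      Visit Q.
    Visit M.
  At B: go right to P.
    P is a leaf — visit P.
  Visit B.
Visit F.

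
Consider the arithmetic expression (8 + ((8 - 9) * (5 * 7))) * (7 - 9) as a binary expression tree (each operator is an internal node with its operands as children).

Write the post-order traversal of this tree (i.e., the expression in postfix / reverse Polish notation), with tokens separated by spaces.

Post-order on an expression tree gives postfix notation: for each operator, emit left operand, right operand, then the operator.

8 8 9 - 5 7 * * + 7 9 - *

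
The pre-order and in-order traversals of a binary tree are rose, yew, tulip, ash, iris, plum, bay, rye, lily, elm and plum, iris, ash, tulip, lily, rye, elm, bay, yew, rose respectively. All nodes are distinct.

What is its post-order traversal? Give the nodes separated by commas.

plum, iris, ash, lily, elm, rye, bay, tulip, yew, rose

The first element of pre-order is the root; it splits in-order into left and right subtrees.
Root rose: left subtree has 9 nodes {plum, iris, ash, tulip, lily, rye, elm, bay, yew}, right has 0 { }.
  Root yew: left subtree has 8 nodes {plum, iris, ash, tulip, lily, rye, elm, bay}, right has 0 { }.
    Root tulip: left subtree has 3 nodes {plum, iris, ash}, right has 4 {lily, rye, elm, bay}.
      Root ash: left subtree has 2 nodes {plum, iris}, right has 0 { }.
        Root iris: left subtree has 1 node {plum}, right has 0 { }.
      Root bay: left subtree has 3 nodes {lily, rye, elm}, right has 0 { }.
        Root rye: left subtree has 1 node {lily}, right has 1 {elm}.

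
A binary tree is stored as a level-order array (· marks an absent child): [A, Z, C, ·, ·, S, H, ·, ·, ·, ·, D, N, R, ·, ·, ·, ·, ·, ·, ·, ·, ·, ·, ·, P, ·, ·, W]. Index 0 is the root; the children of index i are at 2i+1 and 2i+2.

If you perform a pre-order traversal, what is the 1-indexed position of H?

8

Pre-order visits the node, then its left subtree, then its right subtree.
Visit A.
At A: go left to Z.
  Z is a leaf — visit Z.
At A: go right to C.
  Visit C.
  At C: go left to S.
    Visit S.
    At S: go left to D.
      D is a leaf — visit D.
    At S: go right to N.
      Visit N.
      At N: go left to P.
        P is a leaf — visit P.
      At N: no right child.
  At C: go right to H.
    Visit H.
    At H: go left to R.
      Visit R.
      At R: no left child.
      At R: go right to W.
        W is a leaf — visit W.
    At H: no right child.
Full pre-order sequence: A, Z, C, S, D, N, P, H, R, W.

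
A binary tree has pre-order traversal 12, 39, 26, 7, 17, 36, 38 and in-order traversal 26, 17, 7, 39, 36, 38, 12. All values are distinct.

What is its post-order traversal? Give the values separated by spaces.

17 7 26 38 36 39 12

The first element of pre-order is the root; it splits in-order into left and right subtrees.
Root 12: left subtree has 6 nodes {26, 17, 7, 39, 36, 38}, right has 0 { }.
  Root 39: left subtree has 3 nodes {26, 17, 7}, right has 2 {36, 38}.
    Root 26: left subtree has 0 nodes { }, right has 2 {17, 7}.
      Root 7: left subtree has 1 node {17}, right has 0 { }.
    Root 36: left subtree has 0 nodes { }, right has 1 {38}.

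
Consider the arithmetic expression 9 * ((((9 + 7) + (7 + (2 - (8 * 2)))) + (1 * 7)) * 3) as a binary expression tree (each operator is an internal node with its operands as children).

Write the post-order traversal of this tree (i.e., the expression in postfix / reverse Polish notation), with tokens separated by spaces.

9 9 7 + 7 2 8 2 * - + + 1 7 * + 3 * *

Post-order on an expression tree gives postfix notation: for each operator, emit left operand, right operand, then the operator.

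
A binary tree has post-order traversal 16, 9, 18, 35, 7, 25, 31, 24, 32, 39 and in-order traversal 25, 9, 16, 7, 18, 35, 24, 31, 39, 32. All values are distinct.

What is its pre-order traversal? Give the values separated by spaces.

39 24 25 7 9 16 35 18 31 32

The last element of post-order is the root; it splits in-order into left and right subtrees.
Root 39: left subtree has 8 nodes {25, 9, 16, 7, 18, 35, 24, 31}, right has 1 {32}.
  Root 24: left subtree has 6 nodes {25, 9, 16, 7, 18, 35}, right has 1 {31}.
    Root 25: left subtree has 0 nodes { }, right has 5 {9, 16, 7, 18, 35}.
      Root 7: left subtree has 2 nodes {9, 16}, right has 2 {18, 35}.
        Root 9: left subtree has 0 nodes { }, right has 1 {16}.
        Root 35: left subtree has 1 node {18}, right has 0 { }.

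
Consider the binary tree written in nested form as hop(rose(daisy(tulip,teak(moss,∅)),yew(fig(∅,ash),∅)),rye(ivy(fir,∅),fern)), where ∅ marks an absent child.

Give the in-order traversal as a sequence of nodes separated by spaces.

tulip daisy moss teak rose fig ash yew hop fir ivy rye fern

In-order visits the left subtree, then the node, then the right subtree.
At hop: go left to rose.
  At rose: go left to daisy.
    At daisy: go left to tulip.
      tulip is a leaf — visit tulip.
    Visit daisy.
    At daisy: go right to teak.
      At teak: go left to moss.
        moss is a leaf — visit moss.
      Visit teak.
      At teak: no right child.
  Visit rose.
  At rose: go right to yew.
    At yew: go left to fig.
      At fig: no left child.
      Visit fig.
      At fig: go right to ash.
        ash is a leaf — visit ash.
    Visit yew.
    At yew: no right child.
Visit hop.
At hop: go right to rye.
  At rye: go left to ivy.
    At ivy: go left to fir.
      fir is a leaf — visit fir.
    Visit ivy.
    At ivy: no right child.
  Visit rye.
  At rye: go right to fern.
    fern is a leaf — visit fern.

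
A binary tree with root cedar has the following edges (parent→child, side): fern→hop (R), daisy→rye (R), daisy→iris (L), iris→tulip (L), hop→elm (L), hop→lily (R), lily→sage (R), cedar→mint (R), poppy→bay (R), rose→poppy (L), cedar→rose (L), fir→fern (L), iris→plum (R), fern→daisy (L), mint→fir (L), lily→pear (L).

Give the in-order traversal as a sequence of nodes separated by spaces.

In-order visits the left subtree, then the node, then the right subtree.
At cedar: go left to rose.
  At rose: go left to poppy.
    At poppy: no left child.
    Visit poppy.
    At poppy: go right to bay.
      bay is a leaf — visit bay.
  Visit rose.
  At rose: no right child.
Visit cedar.
At cedar: go right to mint.
  At mint: go left to fir.
    At fir: go left to fern.
      At fern: go left to daisy.
        At daisy: go left to iris.
          At iris: go left to tulip.
            tulip is a leaf — visit tulip.
          Visit iris.
          At iris: go right to plum.
            plum is a leaf — visit plum.
        Visit daisy.
        At daisy: go right to rye.
          rye is a leaf — visit rye.
      Visit fern.
      At fern: go right to hop.
        At hop: go left to elm.
          elm is a leaf — visit elm.
        Visit hop.
        At hop: go right to lily.
          At lily: go left to pear.
            pear is a leaf — visit pear.
          Visit lily.
          At lily: go right to sage.
            sage is a leaf — visit sage.
    Visit fir.
    At fir: no right child.
  Visit mint.
  At mint: no right child.

poppy bay rose cedar tulip iris plum daisy rye fern elm hop pear lily sage fir mint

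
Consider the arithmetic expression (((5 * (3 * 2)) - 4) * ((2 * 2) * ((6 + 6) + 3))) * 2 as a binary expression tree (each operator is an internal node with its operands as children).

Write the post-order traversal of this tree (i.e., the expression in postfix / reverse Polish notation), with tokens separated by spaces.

Post-order on an expression tree gives postfix notation: for each operator, emit left operand, right operand, then the operator.

5 3 2 * * 4 - 2 2 * 6 6 + 3 + * * 2 *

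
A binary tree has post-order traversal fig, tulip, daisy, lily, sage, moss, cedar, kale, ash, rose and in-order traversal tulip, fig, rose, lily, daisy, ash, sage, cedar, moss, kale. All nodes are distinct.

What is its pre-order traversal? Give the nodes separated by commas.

rose, tulip, fig, ash, lily, daisy, kale, cedar, sage, moss

The last element of post-order is the root; it splits in-order into left and right subtrees.
Root rose: left subtree has 2 nodes {tulip, fig}, right has 7 {lily, daisy, ash, sage, cedar, moss, kale}.
  Root tulip: left subtree has 0 nodes { }, right has 1 {fig}.
  Root ash: left subtree has 2 nodes {lily, daisy}, right has 4 {sage, cedar, moss, kale}.
    Root lily: left subtree has 0 nodes { }, right has 1 {daisy}.
    Root kale: left subtree has 3 nodes {sage, cedar, moss}, right has 0 { }.
      Root cedar: left subtree has 1 node {sage}, right has 1 {moss}.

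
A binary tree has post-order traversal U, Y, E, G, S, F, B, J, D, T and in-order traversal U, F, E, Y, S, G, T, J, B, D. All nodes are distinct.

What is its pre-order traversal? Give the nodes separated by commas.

T, F, U, S, E, Y, G, D, J, B

The last element of post-order is the root; it splits in-order into left and right subtrees.
Root T: left subtree has 6 nodes {U, F, E, Y, S, G}, right has 3 {J, B, D}.
  Root F: left subtree has 1 node {U}, right has 4 {E, Y, S, G}.
    Root S: left subtree has 2 nodes {E, Y}, right has 1 {G}.
      Root E: left subtree has 0 nodes { }, right has 1 {Y}.
  Root D: left subtree has 2 nodes {J, B}, right has 0 { }.
    Root J: left subtree has 0 nodes { }, right has 1 {B}.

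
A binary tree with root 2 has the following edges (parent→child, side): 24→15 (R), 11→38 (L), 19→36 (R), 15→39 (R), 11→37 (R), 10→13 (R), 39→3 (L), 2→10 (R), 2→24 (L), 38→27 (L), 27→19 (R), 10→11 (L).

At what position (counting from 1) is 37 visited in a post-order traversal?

9

Post-order visits the left subtree, then the right subtree, then the node.
At 2: go left to 24.
  At 24: no left child.
  At 24: go right to 15.
    At 15: no left child.
    At 15: go right to 39.
      At 39: go left to 3.
        3 is a leaf — visit 3.
      At 39: no right child.
      Visit 39.
    Visit 15.
  Visit 24.
At 2: go right to 10.
  At 10: go left to 11.
    At 11: go left to 38.
      At 38: go left to 27.
        At 27: no left child.
        At 27: go right to 19.
          At 19: no left child.
          At 19: go right to 36.
            36 is a leaf — visit 36.
          Visit 19.
        Visit 27.
      At 38: no right child.
      Visit 38.
    At 11: go right to 37.
      37 is a leaf — visit 37.
    Visit 11.
  At 10: go right to 13.
    13 is a leaf — visit 13.
  Visit 10.
Visit 2.
Full post-order sequence: 3, 39, 15, 24, 36, 19, 27, 38, 37, 11, 13, 10, 2.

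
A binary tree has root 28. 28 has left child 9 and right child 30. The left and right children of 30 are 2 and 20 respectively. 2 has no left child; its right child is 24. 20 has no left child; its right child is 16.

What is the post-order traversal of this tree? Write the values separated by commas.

9, 24, 2, 16, 20, 30, 28

Post-order visits the left subtree, then the right subtree, then the node.
At 28: go left to 9.
  9 is a leaf — visit 9.
At 28: go right to 30.
  At 30: go left to 2.
    At 2: no left child.
    At 2: go right to 24.
      24 is a leaf — visit 24.
    Visit 2.
  At 30: go right to 20.
    At 20: no left child.
    At 20: go right to 16.
      16 is a leaf — visit 16.
    Visit 20.
  Visit 30.
Visit 28.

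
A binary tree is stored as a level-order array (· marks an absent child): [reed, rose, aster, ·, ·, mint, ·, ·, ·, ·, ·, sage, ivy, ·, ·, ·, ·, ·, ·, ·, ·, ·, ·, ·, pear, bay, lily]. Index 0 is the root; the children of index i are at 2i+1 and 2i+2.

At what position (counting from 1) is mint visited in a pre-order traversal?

4

Pre-order visits the node, then its left subtree, then its right subtree.
Visit reed.
At reed: go left to rose.
  rose is a leaf — visit rose.
At reed: go right to aster.
  Visit aster.
  At aster: go left to mint.
    Visit mint.
    At mint: go left to sage.
      Visit sage.
      At sage: no left child.
      At sage: go right to pear.
        pear is a leaf — visit pear.
    At mint: go right to ivy.
      Visit ivy.
      At ivy: go left to bay.
        bay is a leaf — visit bay.
      At ivy: go right to lily.
        lily is a leaf — visit lily.
  At aster: no right child.
Full pre-order sequence: reed, rose, aster, mint, sage, pear, ivy, bay, lily.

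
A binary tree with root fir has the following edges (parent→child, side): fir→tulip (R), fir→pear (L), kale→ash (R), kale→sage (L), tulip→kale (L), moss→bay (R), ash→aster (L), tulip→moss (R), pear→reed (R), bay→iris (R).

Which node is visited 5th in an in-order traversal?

In-order visits the left subtree, then the node, then the right subtree.
At fir: go left to pear.
  At pear: no left child.
  Visit pear.
  At pear: go right to reed.
    reed is a leaf — visit reed.
Visit fir.
At fir: go right to tulip.
  At tulip: go left to kale.
    At kale: go left to sage.
      sage is a leaf — visit sage.
    Visit kale.
    At kale: go right to ash.
      At ash: go left to aster.
        aster is a leaf — visit aster.
      Visit ash.
      At ash: no right child.
  Visit tulip.
  At tulip: go right to moss.
    At moss: no left child.
    Visit moss.
    At moss: go right to bay.
      At bay: no left child.
      Visit bay.
      At bay: go right to iris.
        iris is a leaf — visit iris.
Full in-order sequence: pear, reed, fir, sage, kale, aster, ash, tulip, moss, bay, iris.

kale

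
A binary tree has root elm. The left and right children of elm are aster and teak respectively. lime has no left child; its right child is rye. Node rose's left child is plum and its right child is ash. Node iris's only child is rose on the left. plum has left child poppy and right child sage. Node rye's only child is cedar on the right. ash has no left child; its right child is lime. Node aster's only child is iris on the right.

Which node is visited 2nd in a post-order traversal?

sage

Post-order visits the left subtree, then the right subtree, then the node.
At elm: go left to aster.
  At aster: no left child.
  At aster: go right to iris.
    At iris: go left to rose.
      At rose: go left to plum.
        At plum: go left to poppy.
          poppy is a leaf — visit poppy.
        At plum: go right to sage.
          sage is a leaf — visit sage.
        Visit plum.
      At rose: go right to ash.
        At ash: no left child.
        At ash: go right to lime.
          At lime: no left child.
          At lime: go right to rye.
            At rye: no left child.
            At rye: go right to cedar.
              cedar is a leaf — visit cedar.
            Visit rye.
          Visit lime.
        Visit ash.
      Visit rose.
    At iris: no right child.
    Visit iris.
  Visit aster.
At elm: go right to teak.
  teak is a leaf — visit teak.
Visit elm.
Full post-order sequence: poppy, sage, plum, cedar, rye, lime, ash, rose, iris, aster, teak, elm.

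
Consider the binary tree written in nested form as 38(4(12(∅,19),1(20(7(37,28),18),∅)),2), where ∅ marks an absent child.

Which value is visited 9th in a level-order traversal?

Level-order visits nodes level by level from the root, left to right within each level.
Level 0: 38
Level 1: 4, 2
Level 2: 12, 1
Level 3: 19, 20
Level 4: 7, 18
Level 5: 37, 28
Full level-order sequence: 38, 4, 2, 12, 1, 19, 20, 7, 18, 37, 28.

18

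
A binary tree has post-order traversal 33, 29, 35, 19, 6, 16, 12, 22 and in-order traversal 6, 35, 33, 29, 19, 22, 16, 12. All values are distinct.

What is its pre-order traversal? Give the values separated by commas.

22, 6, 19, 35, 29, 33, 12, 16

The last element of post-order is the root; it splits in-order into left and right subtrees.
Root 22: left subtree has 5 nodes {6, 35, 33, 29, 19}, right has 2 {16, 12}.
  Root 6: left subtree has 0 nodes { }, right has 4 {35, 33, 29, 19}.
    Root 19: left subtree has 3 nodes {35, 33, 29}, right has 0 { }.
      Root 35: left subtree has 0 nodes { }, right has 2 {33, 29}.
        Root 29: left subtree has 1 node {33}, right has 0 { }.
  Root 12: left subtree has 1 node {16}, right has 0 { }.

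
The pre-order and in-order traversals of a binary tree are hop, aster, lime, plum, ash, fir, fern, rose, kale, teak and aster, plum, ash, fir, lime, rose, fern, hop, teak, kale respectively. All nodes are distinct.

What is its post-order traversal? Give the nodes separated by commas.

The first element of pre-order is the root; it splits in-order into left and right subtrees.
Root hop: left subtree has 7 nodes {aster, plum, ash, fir, lime, rose, fern}, right has 2 {teak, kale}.
  Root aster: left subtree has 0 nodes { }, right has 6 {plum, ash, fir, lime, rose, fern}.
    Root lime: left subtree has 3 nodes {plum, ash, fir}, right has 2 {rose, fern}.
      Root plum: left subtree has 0 nodes { }, right has 2 {ash, fir}.
        Root ash: left subtree has 0 nodes { }, right has 1 {fir}.
      Root fern: left subtree has 1 node {rose}, right has 0 { }.
  Root kale: left subtree has 1 node {teak}, right has 0 { }.

fir, ash, plum, rose, fern, lime, aster, teak, kale, hop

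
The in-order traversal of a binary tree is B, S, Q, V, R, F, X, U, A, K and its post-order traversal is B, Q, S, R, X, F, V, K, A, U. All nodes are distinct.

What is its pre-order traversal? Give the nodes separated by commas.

The last element of post-order is the root; it splits in-order into left and right subtrees.
Root U: left subtree has 7 nodes {B, S, Q, V, R, F, X}, right has 2 {A, K}.
  Root V: left subtree has 3 nodes {B, S, Q}, right has 3 {R, F, X}.
    Root S: left subtree has 1 node {B}, right has 1 {Q}.
    Root F: left subtree has 1 node {R}, right has 1 {X}.
  Root A: left subtree has 0 nodes { }, right has 1 {K}.

U, V, S, B, Q, F, R, X, A, K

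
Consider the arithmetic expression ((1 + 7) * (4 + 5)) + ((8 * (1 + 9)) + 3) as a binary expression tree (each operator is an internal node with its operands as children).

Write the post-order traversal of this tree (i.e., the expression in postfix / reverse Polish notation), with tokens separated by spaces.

Post-order on an expression tree gives postfix notation: for each operator, emit left operand, right operand, then the operator.

1 7 + 4 5 + * 8 1 9 + * 3 + +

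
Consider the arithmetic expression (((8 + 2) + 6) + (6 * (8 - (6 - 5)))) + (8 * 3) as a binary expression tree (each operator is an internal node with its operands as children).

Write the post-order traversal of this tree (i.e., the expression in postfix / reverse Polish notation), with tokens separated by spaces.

Post-order on an expression tree gives postfix notation: for each operator, emit left operand, right operand, then the operator.

8 2 + 6 + 6 8 6 5 - - * + 8 3 * +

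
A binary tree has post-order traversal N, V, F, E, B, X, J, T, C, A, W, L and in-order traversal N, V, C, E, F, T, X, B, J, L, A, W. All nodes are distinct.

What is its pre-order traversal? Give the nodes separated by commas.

L, C, V, N, T, E, F, J, X, B, W, A

The last element of post-order is the root; it splits in-order into left and right subtrees.
Root L: left subtree has 9 nodes {N, V, C, E, F, T, X, B, J}, right has 2 {A, W}.
  Root C: left subtree has 2 nodes {N, V}, right has 6 {E, F, T, X, B, J}.
    Root V: left subtree has 1 node {N}, right has 0 { }.
    Root T: left subtree has 2 nodes {E, F}, right has 3 {X, B, J}.
      Root E: left subtree has 0 nodes { }, right has 1 {F}.
      Root J: left subtree has 2 nodes {X, B}, right has 0 { }.
        Root X: left subtree has 0 nodes { }, right has 1 {B}.
  Root W: left subtree has 1 node {A}, right has 0 { }.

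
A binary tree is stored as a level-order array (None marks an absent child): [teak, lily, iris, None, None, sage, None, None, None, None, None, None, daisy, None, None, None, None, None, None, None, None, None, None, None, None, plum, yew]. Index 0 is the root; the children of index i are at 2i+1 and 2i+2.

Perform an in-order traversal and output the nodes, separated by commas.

lily, teak, sage, plum, daisy, yew, iris

In-order visits the left subtree, then the node, then the right subtree.
At teak: go left to lily.
  lily is a leaf — visit lily.
Visit teak.
At teak: go right to iris.
  At iris: go left to sage.
    At sage: no left child.
    Visit sage.
    At sage: go right to daisy.
      At daisy: go left to plum.
        plum is a leaf — visit plum.
      Visit daisy.
      At daisy: go right to yew.
        yew is a leaf — visit yew.
  Visit iris.
  At iris: no right child.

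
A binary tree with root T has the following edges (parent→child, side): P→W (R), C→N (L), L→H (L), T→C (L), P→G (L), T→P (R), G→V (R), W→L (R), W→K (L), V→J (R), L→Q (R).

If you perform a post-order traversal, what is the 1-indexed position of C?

2

Post-order visits the left subtree, then the right subtree, then the node.
At T: go left to C.
  At C: go left to N.
    N is a leaf — visit N.
  At C: no right child.
  Visit C.
At T: go right to P.
  At P: go left to G.
    At G: no left child.
    At G: go right to V.
      At V: no left child.
      At V: go right to J.
        J is a leaf — visit J.
      Visit V.
    Visit G.
  At P: go right to W.
    At W: go left to K.
      K is a leaf — visit K.
    At W: go right to L.
      At L: go left to H.
        H is a leaf — visit H.
      At L: go right to Q.
        Q is a leaf — visit Q.
      Visit L.
    Visit W.
  Visit P.
Visit T.
Full post-order sequence: N, C, J, V, G, K, H, Q, L, W, P, T.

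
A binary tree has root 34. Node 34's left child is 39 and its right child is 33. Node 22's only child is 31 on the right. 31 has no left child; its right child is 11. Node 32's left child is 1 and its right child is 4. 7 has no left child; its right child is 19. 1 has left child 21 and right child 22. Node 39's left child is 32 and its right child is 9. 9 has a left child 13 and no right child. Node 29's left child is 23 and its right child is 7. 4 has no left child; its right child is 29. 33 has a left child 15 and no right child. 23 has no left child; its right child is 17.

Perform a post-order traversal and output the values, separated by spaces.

Post-order visits the left subtree, then the right subtree, then the node.
At 34: go left to 39.
  At 39: go left to 32.
    At 32: go left to 1.
      At 1: go left to 21.
        21 is a leaf — visit 21.
      At 1: go right to 22.
        At 22: no left child.
        At 22: go right to 31.
          At 31: no left child.
          At 31: go right to 11.
            11 is a leaf — visit 11.
          Visit 31.
        Visit 22.
      Visit 1.
    At 32: go right to 4.
      At 4: no left child.
      At 4: go right to 29.
        At 29: go left to 23.
          At 23: no left child.
          At 23: go right to 17.
            17 is a leaf — visit 17.
          Visit 23.
        At 29: go right to 7.
          At 7: no left child.
          At 7: go right to 19.
            19 is a leaf — visit 19.
          Visit 7.
        Visit 29.
      Visit 4.
    Visit 32.
  At 39: go right to 9.
    At 9: go left to 13.
      13 is a leaf — visit 13.
    At 9: no right child.
    Visit 9.
  Visit 39.
At 34: go right to 33.
  At 33: go left to 15.
    15 is a leaf — visit 15.
  At 33: no right child.
  Visit 33.
Visit 34.

21 11 31 22 1 17 23 19 7 29 4 32 13 9 39 15 33 34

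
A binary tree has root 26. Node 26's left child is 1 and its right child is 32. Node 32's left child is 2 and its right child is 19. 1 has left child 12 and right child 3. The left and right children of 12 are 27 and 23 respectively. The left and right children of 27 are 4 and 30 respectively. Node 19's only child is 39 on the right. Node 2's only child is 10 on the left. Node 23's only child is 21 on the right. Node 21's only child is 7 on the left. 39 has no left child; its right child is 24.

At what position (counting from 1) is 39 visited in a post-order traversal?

13

Post-order visits the left subtree, then the right subtree, then the node.
At 26: go left to 1.
  At 1: go left to 12.
    At 12: go left to 27.
      At 27: go left to 4.
        4 is a leaf — visit 4.
      At 27: go right to 30.
        30 is a leaf — visit 30.
      Visit 27.
    At 12: go right to 23.
      At 23: no left child.
      At 23: go right to 21.
        At 21: go left to 7.
          7 is a leaf — visit 7.
        At 21: no right child.
        Visit 21.
      Visit 23.
    Visit 12.
  At 1: go right to 3.
    3 is a leaf — visit 3.
  Visit 1.
At 26: go right to 32.
  At 32: go left to 2.
    At 2: go left to 10.
      10 is a leaf — visit 10.
    At 2: no right child.
    Visit 2.
  At 32: go right to 19.
    At 19: no left child.
    At 19: go right to 39.
      At 39: no left child.
      At 39: go right to 24.
        24 is a leaf — visit 24.
      Visit 39.
    Visit 19.
  Visit 32.
Visit 26.
Full post-order sequence: 4, 30, 27, 7, 21, 23, 12, 3, 1, 10, 2, 24, 39, 19, 32, 26.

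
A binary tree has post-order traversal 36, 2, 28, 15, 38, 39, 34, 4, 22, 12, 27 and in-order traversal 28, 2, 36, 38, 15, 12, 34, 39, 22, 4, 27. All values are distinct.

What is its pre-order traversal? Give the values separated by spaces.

The last element of post-order is the root; it splits in-order into left and right subtrees.
Root 27: left subtree has 10 nodes {28, 2, 36, 38, 15, 12, 34, 39, 22, 4}, right has 0 { }.
  Root 12: left subtree has 5 nodes {28, 2, 36, 38, 15}, right has 4 {34, 39, 22, 4}.
    Root 38: left subtree has 3 nodes {28, 2, 36}, right has 1 {15}.
      Root 28: left subtree has 0 nodes { }, right has 2 {2, 36}.
        Root 2: left subtree has 0 nodes { }, right has 1 {36}.
    Root 22: left subtree has 2 nodes {34, 39}, right has 1 {4}.
      Root 34: left subtree has 0 nodes { }, right has 1 {39}.

27 12 38 28 2 36 15 22 34 39 4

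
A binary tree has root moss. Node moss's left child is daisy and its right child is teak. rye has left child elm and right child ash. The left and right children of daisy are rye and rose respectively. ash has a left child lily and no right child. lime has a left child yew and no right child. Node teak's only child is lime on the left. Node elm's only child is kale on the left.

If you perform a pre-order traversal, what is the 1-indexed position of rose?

8

Pre-order visits the node, then its left subtree, then its right subtree.
Visit moss.
At moss: go left to daisy.
  Visit daisy.
  At daisy: go left to rye.
    Visit rye.
    At rye: go left to elm.
      Visit elm.
      At elm: go left to kale.
        kale is a leaf — visit kale.
      At elm: no right child.
    At rye: go right to ash.
      Visit ash.
      At ash: go left to lily.
        lily is a leaf — visit lily.
      At ash: no right child.
  At daisy: go right to rose.
    rose is a leaf — visit rose.
At moss: go right to teak.
  Visit teak.
  At teak: go left to lime.
    Visit lime.
    At lime: go left to yew.
      yew is a leaf — visit yew.
    At lime: no right child.
  At teak: no right child.
Full pre-order sequence: moss, daisy, rye, elm, kale, ash, lily, rose, teak, lime, yew.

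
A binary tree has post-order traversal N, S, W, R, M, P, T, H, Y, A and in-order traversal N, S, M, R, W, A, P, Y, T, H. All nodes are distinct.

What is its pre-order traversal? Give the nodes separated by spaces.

The last element of post-order is the root; it splits in-order into left and right subtrees.
Root A: left subtree has 5 nodes {N, S, M, R, W}, right has 4 {P, Y, T, H}.
  Root M: left subtree has 2 nodes {N, S}, right has 2 {R, W}.
    Root S: left subtree has 1 node {N}, right has 0 { }.
    Root R: left subtree has 0 nodes { }, right has 1 {W}.
  Root Y: left subtree has 1 node {P}, right has 2 {T, H}.
    Root H: left subtree has 1 node {T}, right has 0 { }.

A M S N R W Y P H T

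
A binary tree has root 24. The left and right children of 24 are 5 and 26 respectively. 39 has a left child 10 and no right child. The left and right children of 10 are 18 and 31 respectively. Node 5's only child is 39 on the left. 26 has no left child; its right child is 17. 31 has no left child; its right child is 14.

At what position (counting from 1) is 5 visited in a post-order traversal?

Post-order visits the left subtree, then the right subtree, then the node.
At 24: go left to 5.
  At 5: go left to 39.
    At 39: go left to 10.
      At 10: go left to 18.
        18 is a leaf — visit 18.
      At 10: go right to 31.
        At 31: no left child.
        At 31: go right to 14.
          14 is a leaf — visit 14.
        Visit 31.
      Visit 10.
    At 39: no right child.
    Visit 39.
  At 5: no right child.
  Visit 5.
At 24: go right to 26.
  At 26: no left child.
  At 26: go right to 17.
    17 is a leaf — visit 17.
  Visit 26.
Visit 24.
Full post-order sequence: 18, 14, 31, 10, 39, 5, 17, 26, 24.

6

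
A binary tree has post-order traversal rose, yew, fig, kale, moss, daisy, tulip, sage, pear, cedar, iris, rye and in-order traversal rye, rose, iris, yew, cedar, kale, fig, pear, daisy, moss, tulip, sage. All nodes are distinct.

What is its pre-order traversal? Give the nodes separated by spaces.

The last element of post-order is the root; it splits in-order into left and right subtrees.
Root rye: left subtree has 0 nodes { }, right has 11 {rose, iris, yew, cedar, kale, fig, pear, daisy, moss, tulip, sage}.
  Root iris: left subtree has 1 node {rose}, right has 9 {yew, cedar, kale, fig, pear, daisy, moss, tulip, sage}.
    Root cedar: left subtree has 1 node {yew}, right has 7 {kale, fig, pear, daisy, moss, tulip, sage}.
      Root pear: left subtree has 2 nodes {kale, fig}, right has 4 {daisy, moss, tulip, sage}.
        Root kale: left subtree has 0 nodes { }, right has 1 {fig}.
        Root sage: left subtree has 3 nodes {daisy, moss, tulip}, right has 0 { }.
          Root tulip: left subtree has 2 nodes {daisy, moss}, right has 0 { }.
            Root daisy: left subtree has 0 nodes { }, right has 1 {moss}.

rye iris rose cedar yew pear kale fig sage tulip daisy moss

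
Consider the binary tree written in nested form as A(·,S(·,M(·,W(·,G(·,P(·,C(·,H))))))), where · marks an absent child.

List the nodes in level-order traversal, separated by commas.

Level-order visits nodes level by level from the root, left to right within each level.
Level 0: A
Level 1: S
Level 2: M
Level 3: W
Level 4: G
Level 5: P
Level 6: C
Level 7: H

A, S, M, W, G, P, C, H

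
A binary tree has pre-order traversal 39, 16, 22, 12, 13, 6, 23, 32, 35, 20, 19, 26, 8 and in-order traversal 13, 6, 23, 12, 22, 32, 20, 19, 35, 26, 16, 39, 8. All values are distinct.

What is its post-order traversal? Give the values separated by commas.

The first element of pre-order is the root; it splits in-order into left and right subtrees.
Root 39: left subtree has 11 nodes {13, 6, 23, 12, 22, 32, 20, 19, 35, 26, 16}, right has 1 {8}.
  Root 16: left subtree has 10 nodes {13, 6, 23, 12, 22, 32, 20, 19, 35, 26}, right has 0 { }.
    Root 22: left subtree has 4 nodes {13, 6, 23, 12}, right has 5 {32, 20, 19, 35, 26}.
      Root 12: left subtree has 3 nodes {13, 6, 23}, right has 0 { }.
        Root 13: left subtree has 0 nodes { }, right has 2 {6, 23}.
          Root 6: left subtree has 0 nodes { }, right has 1 {23}.
      Root 32: left subtree has 0 nodes { }, right has 4 {20, 19, 35, 26}.
        Root 35: left subtree has 2 nodes {20, 19}, right has 1 {26}.
          Root 20: left subtree has 0 nodes { }, right has 1 {19}.

23, 6, 13, 12, 19, 20, 26, 35, 32, 22, 16, 8, 39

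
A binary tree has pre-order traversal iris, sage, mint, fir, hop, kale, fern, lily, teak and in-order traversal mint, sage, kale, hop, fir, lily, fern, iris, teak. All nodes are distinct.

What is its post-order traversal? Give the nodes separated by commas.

The first element of pre-order is the root; it splits in-order into left and right subtrees.
Root iris: left subtree has 7 nodes {mint, sage, kale, hop, fir, lily, fern}, right has 1 {teak}.
  Root sage: left subtree has 1 node {mint}, right has 5 {kale, hop, fir, lily, fern}.
    Root fir: left subtree has 2 nodes {kale, hop}, right has 2 {lily, fern}.
      Root hop: left subtree has 1 node {kale}, right has 0 { }.
      Root fern: left subtree has 1 node {lily}, right has 0 { }.

mint, kale, hop, lily, fern, fir, sage, teak, iris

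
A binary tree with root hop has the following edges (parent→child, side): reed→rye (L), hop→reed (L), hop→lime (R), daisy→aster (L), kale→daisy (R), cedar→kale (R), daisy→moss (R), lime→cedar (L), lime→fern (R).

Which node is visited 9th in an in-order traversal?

lime

In-order visits the left subtree, then the node, then the right subtree.
At hop: go left to reed.
  At reed: go left to rye.
    rye is a leaf — visit rye.
  Visit reed.
  At reed: no right child.
Visit hop.
At hop: go right to lime.
  At lime: go left to cedar.
    At cedar: no left child.
    Visit cedar.
    At cedar: go right to kale.
      At kale: no left child.
      Visit kale.
      At kale: go right to daisy.
        At daisy: go left to aster.
          aster is a leaf — visit aster.
        Visit daisy.
        At daisy: go right to moss.
          moss is a leaf — visit moss.
  Visit lime.
  At lime: go right to fern.
    fern is a leaf — visit fern.
Full in-order sequence: rye, reed, hop, cedar, kale, aster, daisy, moss, lime, fern.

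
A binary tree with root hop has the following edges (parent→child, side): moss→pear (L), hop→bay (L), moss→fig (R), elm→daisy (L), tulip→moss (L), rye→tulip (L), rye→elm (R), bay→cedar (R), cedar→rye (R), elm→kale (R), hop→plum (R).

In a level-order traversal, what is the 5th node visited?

rye

Level-order visits nodes level by level from the root, left to right within each level.
Level 0: hop
Level 1: bay, plum
Level 2: cedar
Level 3: rye
Level 4: tulip, elm
Level 5: moss, daisy, kale
Level 6: pear, fig
Full level-order sequence: hop, bay, plum, cedar, rye, tulip, elm, moss, daisy, kale, pear, fig.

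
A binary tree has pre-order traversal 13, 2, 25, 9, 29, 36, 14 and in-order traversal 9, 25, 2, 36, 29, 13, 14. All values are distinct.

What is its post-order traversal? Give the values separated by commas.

9, 25, 36, 29, 2, 14, 13

The first element of pre-order is the root; it splits in-order into left and right subtrees.
Root 13: left subtree has 5 nodes {9, 25, 2, 36, 29}, right has 1 {14}.
  Root 2: left subtree has 2 nodes {9, 25}, right has 2 {36, 29}.
    Root 25: left subtree has 1 node {9}, right has 0 { }.
    Root 29: left subtree has 1 node {36}, right has 0 { }.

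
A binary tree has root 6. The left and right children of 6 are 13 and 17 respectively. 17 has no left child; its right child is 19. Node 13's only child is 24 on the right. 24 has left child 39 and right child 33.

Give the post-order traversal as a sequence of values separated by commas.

Post-order visits the left subtree, then the right subtree, then the node.
At 6: go left to 13.
  At 13: no left child.
  At 13: go right to 24.
    At 24: go left to 39.
      39 is a leaf — visit 39.
    At 24: go right to 33.
      33 is a leaf — visit 33.
    Visit 24.
  Visit 13.
At 6: go right to 17.
  At 17: no left child.
  At 17: go right to 19.
    19 is a leaf — visit 19.
  Visit 17.
Visit 6.

39, 33, 24, 13, 19, 17, 6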